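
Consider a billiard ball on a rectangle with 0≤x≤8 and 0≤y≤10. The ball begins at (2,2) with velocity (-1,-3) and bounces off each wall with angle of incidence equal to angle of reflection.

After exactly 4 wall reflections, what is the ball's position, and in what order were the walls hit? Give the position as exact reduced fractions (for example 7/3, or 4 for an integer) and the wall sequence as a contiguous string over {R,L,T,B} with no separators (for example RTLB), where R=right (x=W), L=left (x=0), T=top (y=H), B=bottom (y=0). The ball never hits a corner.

1. t=2/3 → B at (4/3,0); v=(-1,3)
2. t=4/3 → L at (0,4); v=(1,3)
3. t=2 → T at (2,10); v=(1,-3)
4. t=10/3 → B at (16/3,0); v=(1,3)

Final position: (16/3,0)
Wall sequence: BLTB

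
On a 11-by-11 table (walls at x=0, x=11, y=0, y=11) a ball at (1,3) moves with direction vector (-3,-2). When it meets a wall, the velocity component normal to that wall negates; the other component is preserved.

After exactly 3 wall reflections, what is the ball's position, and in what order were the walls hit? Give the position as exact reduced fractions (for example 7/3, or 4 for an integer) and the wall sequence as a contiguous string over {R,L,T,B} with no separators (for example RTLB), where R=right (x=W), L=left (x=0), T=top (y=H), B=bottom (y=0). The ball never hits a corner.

Final position: (11,5)
Wall sequence: LBR

1. t=1/3 → L at (0,7/3); v=(3,-2)
2. t=7/6 → B at (7/2,0); v=(3,2)
3. t=5/2 → R at (11,5); v=(-3,2)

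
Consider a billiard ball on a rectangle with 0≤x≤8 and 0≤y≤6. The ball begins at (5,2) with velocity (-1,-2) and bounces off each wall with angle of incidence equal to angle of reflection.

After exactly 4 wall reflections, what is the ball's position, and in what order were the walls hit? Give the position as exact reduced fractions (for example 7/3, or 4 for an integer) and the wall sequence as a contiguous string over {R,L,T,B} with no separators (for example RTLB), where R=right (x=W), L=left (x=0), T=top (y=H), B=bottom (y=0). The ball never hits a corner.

Final position: (2,0)
Wall sequence: BTLB

1. t=1 → B at (4,0); v=(-1,2)
2. t=3 → T at (1,6); v=(-1,-2)
3. t=1 → L at (0,4); v=(1,-2)
4. t=2 → B at (2,0); v=(1,2)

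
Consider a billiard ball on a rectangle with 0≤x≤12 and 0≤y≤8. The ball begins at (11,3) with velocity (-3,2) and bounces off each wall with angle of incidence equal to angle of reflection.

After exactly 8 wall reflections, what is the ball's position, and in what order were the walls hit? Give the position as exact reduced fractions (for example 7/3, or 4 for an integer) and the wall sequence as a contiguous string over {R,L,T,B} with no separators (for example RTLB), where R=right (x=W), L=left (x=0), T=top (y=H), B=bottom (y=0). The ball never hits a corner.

1. t=5/2 → T at (7/2,8); v=(-3,-2)
2. t=7/6 → L at (0,17/3); v=(3,-2)
3. t=17/6 → B at (17/2,0); v=(3,2)
4. t=7/6 → R at (12,7/3); v=(-3,2)
5. t=17/6 → T at (7/2,8); v=(-3,-2)
6. t=7/6 → L at (0,17/3); v=(3,-2)
7. t=17/6 → B at (17/2,0); v=(3,2)
8. t=7/6 → R at (12,7/3); v=(-3,2)

Final position: (12,7/3)
Wall sequence: TLBRTLBR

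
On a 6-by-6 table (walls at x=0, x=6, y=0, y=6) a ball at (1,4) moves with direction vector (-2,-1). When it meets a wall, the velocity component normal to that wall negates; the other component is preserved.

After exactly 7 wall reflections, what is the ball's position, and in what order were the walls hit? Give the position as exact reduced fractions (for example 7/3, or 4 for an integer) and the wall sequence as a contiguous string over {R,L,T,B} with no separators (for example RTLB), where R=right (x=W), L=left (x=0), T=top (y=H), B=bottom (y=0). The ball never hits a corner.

Final position: (0,7/2)
Wall sequence: LRBLRTL

1. t=1/2 → L at (0,7/2); v=(2,-1)
2. t=3 → R at (6,1/2); v=(-2,-1)
3. t=1/2 → B at (5,0); v=(-2,1)
4. t=5/2 → L at (0,5/2); v=(2,1)
5. t=3 → R at (6,11/2); v=(-2,1)
6. t=1/2 → T at (5,6); v=(-2,-1)
7. t=5/2 → L at (0,7/2); v=(2,-1)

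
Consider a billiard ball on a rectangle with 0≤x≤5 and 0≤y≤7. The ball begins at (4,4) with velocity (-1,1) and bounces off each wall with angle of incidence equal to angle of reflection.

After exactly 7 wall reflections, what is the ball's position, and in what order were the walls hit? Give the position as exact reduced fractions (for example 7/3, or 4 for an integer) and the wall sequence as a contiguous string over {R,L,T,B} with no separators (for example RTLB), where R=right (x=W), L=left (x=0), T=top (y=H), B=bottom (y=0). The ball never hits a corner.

Final position: (5,5)
Wall sequence: TLRBLTR

1. t=3 → T at (1,7); v=(-1,-1)
2. t=1 → L at (0,6); v=(1,-1)
3. t=5 → R at (5,1); v=(-1,-1)
4. t=1 → B at (4,0); v=(-1,1)
5. t=4 → L at (0,4); v=(1,1)
6. t=3 → T at (3,7); v=(1,-1)
7. t=2 → R at (5,5); v=(-1,-1)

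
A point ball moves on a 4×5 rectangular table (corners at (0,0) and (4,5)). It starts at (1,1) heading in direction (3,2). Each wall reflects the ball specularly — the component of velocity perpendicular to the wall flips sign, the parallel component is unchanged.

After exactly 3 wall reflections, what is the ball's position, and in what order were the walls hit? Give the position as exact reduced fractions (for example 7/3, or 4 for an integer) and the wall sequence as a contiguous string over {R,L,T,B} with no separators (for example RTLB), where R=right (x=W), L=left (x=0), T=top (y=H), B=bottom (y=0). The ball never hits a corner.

Final position: (0,13/3)
Wall sequence: RTL

1. t=1 → R at (4,3); v=(-3,2)
2. t=1 → T at (1,5); v=(-3,-2)
3. t=1/3 → L at (0,13/3); v=(3,-2)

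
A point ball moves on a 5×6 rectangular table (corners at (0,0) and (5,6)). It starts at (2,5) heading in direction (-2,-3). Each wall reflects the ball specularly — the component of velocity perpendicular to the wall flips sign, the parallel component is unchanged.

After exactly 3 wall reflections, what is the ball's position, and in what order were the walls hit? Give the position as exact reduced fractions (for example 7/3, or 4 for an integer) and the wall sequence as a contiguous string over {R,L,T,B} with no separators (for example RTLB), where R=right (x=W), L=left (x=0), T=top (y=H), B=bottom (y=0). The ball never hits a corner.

Final position: (5,11/2)
Wall sequence: LBR

1. t=1 → L at (0,2); v=(2,-3)
2. t=2/3 → B at (4/3,0); v=(2,3)
3. t=11/6 → R at (5,11/2); v=(-2,3)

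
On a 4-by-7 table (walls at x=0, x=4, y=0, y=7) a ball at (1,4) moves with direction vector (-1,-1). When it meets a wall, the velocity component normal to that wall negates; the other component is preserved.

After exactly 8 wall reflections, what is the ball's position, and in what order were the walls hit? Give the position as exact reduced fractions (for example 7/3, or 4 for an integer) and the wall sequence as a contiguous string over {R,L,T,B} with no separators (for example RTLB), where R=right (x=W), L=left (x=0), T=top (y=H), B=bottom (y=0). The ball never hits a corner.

1. t=1 → L at (0,3); v=(1,-1)
2. t=3 → B at (3,0); v=(1,1)
3. t=1 → R at (4,1); v=(-1,1)
4. t=4 → L at (0,5); v=(1,1)
5. t=2 → T at (2,7); v=(1,-1)
6. t=2 → R at (4,5); v=(-1,-1)
7. t=4 → L at (0,1); v=(1,-1)
8. t=1 → B at (1,0); v=(1,1)

Final position: (1,0)
Wall sequence: LBRLTRLB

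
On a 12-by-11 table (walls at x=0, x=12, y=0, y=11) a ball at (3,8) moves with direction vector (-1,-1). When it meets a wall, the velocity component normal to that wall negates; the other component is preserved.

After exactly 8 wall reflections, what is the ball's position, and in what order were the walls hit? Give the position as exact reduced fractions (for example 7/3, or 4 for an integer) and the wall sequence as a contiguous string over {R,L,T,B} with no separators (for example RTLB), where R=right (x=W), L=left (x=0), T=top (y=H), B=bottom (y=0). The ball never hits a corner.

1. t=3 → L at (0,5); v=(1,-1)
2. t=5 → B at (5,0); v=(1,1)
3. t=7 → R at (12,7); v=(-1,1)
4. t=4 → T at (8,11); v=(-1,-1)
5. t=8 → L at (0,3); v=(1,-1)
6. t=3 → B at (3,0); v=(1,1)
7. t=9 → R at (12,9); v=(-1,1)
8. t=2 → T at (10,11); v=(-1,-1)

Final position: (10,11)
Wall sequence: LBRTLBRT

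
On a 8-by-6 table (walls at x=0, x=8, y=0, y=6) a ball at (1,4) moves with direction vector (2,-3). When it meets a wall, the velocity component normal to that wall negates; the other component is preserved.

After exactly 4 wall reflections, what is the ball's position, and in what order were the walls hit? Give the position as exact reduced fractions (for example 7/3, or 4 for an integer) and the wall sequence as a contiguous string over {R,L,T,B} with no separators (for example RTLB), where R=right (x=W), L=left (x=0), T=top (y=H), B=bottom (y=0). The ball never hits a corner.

1. t=4/3 → B at (11/3,0); v=(2,3)
2. t=2 → T at (23/3,6); v=(2,-3)
3. t=1/6 → R at (8,11/2); v=(-2,-3)
4. t=11/6 → B at (13/3,0); v=(-2,3)

Final position: (13/3,0)
Wall sequence: BTRB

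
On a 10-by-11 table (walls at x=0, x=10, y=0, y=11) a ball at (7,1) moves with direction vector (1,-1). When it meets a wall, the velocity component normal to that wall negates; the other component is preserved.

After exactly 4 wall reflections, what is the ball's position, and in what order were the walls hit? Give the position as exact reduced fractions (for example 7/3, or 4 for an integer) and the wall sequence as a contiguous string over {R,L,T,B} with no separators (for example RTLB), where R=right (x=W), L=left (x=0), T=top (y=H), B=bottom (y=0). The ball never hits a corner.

1. t=1 → B at (8,0); v=(1,1)
2. t=2 → R at (10,2); v=(-1,1)
3. t=9 → T at (1,11); v=(-1,-1)
4. t=1 → L at (0,10); v=(1,-1)

Final position: (0,10)
Wall sequence: BRTL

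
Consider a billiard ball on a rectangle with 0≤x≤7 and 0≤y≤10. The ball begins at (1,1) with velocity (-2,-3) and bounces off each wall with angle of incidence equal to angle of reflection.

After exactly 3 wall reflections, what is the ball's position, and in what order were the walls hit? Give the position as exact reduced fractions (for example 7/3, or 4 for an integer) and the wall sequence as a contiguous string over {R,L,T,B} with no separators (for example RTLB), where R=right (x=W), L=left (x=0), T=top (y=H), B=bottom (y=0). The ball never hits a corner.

Final position: (19/3,10)
Wall sequence: BLT

1. t=1/3 → B at (1/3,0); v=(-2,3)
2. t=1/6 → L at (0,1/2); v=(2,3)
3. t=19/6 → T at (19/3,10); v=(2,-3)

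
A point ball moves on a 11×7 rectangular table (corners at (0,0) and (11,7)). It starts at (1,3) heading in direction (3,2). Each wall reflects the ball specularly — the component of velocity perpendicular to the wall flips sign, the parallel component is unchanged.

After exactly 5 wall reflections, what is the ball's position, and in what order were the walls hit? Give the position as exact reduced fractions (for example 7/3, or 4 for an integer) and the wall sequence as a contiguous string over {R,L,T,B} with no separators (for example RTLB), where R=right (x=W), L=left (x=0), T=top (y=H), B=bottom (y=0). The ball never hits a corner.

Final position: (6,7)
Wall sequence: TRBLT

1. t=2 → T at (7,7); v=(3,-2)
2. t=4/3 → R at (11,13/3); v=(-3,-2)
3. t=13/6 → B at (9/2,0); v=(-3,2)
4. t=3/2 → L at (0,3); v=(3,2)
5. t=2 → T at (6,7); v=(3,-2)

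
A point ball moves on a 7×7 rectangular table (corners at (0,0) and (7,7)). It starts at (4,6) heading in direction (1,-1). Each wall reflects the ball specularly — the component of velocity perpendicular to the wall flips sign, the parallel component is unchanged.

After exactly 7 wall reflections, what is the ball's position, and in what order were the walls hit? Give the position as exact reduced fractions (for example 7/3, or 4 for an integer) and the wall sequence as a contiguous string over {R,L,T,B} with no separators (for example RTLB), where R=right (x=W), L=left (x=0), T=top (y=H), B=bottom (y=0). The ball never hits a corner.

1. t=3 → R at (7,3); v=(-1,-1)
2. t=3 → B at (4,0); v=(-1,1)
3. t=4 → L at (0,4); v=(1,1)
4. t=3 → T at (3,7); v=(1,-1)
5. t=4 → R at (7,3); v=(-1,-1)
6. t=3 → B at (4,0); v=(-1,1)
7. t=4 → L at (0,4); v=(1,1)

Final position: (0,4)
Wall sequence: RBLTRBL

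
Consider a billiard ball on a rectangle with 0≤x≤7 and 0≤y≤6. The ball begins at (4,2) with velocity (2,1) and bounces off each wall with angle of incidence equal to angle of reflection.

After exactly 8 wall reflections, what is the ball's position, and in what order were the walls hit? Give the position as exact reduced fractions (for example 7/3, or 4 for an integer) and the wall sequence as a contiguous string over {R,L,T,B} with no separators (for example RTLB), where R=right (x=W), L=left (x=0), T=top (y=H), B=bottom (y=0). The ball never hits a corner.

1. t=3/2 → R at (7,7/2); v=(-2,1)
2. t=5/2 → T at (2,6); v=(-2,-1)
3. t=1 → L at (0,5); v=(2,-1)
4. t=7/2 → R at (7,3/2); v=(-2,-1)
5. t=3/2 → B at (4,0); v=(-2,1)
6. t=2 → L at (0,2); v=(2,1)
7. t=7/2 → R at (7,11/2); v=(-2,1)
8. t=1/2 → T at (6,6); v=(-2,-1)

Final position: (6,6)
Wall sequence: RTLRBLRT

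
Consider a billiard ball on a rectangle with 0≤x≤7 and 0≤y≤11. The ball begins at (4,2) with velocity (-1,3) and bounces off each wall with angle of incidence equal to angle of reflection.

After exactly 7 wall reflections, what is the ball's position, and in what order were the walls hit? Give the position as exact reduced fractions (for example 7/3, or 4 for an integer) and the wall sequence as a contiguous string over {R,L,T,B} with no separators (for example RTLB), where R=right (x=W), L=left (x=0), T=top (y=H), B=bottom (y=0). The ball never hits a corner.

1. t=3 → T at (1,11); v=(-1,-3)
2. t=1 → L at (0,8); v=(1,-3)
3. t=8/3 → B at (8/3,0); v=(1,3)
4. t=11/3 → T at (19/3,11); v=(1,-3)
5. t=2/3 → R at (7,9); v=(-1,-3)
6. t=3 → B at (4,0); v=(-1,3)
7. t=11/3 → T at (1/3,11); v=(-1,-3)

Final position: (1/3,11)
Wall sequence: TLBTRBT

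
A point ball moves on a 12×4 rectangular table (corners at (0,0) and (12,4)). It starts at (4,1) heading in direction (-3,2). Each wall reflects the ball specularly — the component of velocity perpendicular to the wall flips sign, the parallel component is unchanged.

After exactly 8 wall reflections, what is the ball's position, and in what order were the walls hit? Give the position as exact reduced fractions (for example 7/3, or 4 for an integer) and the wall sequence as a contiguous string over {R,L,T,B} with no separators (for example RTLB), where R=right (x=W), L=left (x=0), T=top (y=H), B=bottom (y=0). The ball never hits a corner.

Final position: (1/2,4)
Wall sequence: LTBRTBLT

1. t=4/3 → L at (0,11/3); v=(3,2)
2. t=1/6 → T at (1/2,4); v=(3,-2)
3. t=2 → B at (13/2,0); v=(3,2)
4. t=11/6 → R at (12,11/3); v=(-3,2)
5. t=1/6 → T at (23/2,4); v=(-3,-2)
6. t=2 → B at (11/2,0); v=(-3,2)
7. t=11/6 → L at (0,11/3); v=(3,2)
8. t=1/6 → T at (1/2,4); v=(3,-2)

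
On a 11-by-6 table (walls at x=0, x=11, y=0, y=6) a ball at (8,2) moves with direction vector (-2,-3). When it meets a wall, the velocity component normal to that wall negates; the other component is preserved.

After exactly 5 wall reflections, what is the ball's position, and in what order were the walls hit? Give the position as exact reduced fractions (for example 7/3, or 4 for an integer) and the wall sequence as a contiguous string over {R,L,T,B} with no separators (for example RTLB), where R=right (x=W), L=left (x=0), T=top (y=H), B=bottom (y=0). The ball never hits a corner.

1. t=2/3 → B at (20/3,0); v=(-2,3)
2. t=2 → T at (8/3,6); v=(-2,-3)
3. t=4/3 → L at (0,2); v=(2,-3)
4. t=2/3 → B at (4/3,0); v=(2,3)
5. t=2 → T at (16/3,6); v=(2,-3)

Final position: (16/3,6)
Wall sequence: BTLBT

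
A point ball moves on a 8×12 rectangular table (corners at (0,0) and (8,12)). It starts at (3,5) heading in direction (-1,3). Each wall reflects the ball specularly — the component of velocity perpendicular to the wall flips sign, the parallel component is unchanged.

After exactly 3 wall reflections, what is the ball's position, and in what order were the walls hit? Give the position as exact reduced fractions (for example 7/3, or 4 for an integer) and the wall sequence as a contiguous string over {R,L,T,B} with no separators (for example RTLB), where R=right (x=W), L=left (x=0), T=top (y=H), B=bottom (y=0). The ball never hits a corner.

1. t=7/3 → T at (2/3,12); v=(-1,-3)
2. t=2/3 → L at (0,10); v=(1,-3)
3. t=10/3 → B at (10/3,0); v=(1,3)

Final position: (10/3,0)
Wall sequence: TLB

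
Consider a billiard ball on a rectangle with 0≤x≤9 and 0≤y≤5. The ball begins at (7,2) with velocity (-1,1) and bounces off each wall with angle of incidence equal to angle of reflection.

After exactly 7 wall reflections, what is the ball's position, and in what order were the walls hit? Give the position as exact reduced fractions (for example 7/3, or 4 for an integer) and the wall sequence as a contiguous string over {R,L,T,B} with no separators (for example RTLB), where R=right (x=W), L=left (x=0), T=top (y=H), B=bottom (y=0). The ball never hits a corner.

Final position: (2,5)
Wall sequence: TLBTRBT

1. t=3 → T at (4,5); v=(-1,-1)
2. t=4 → L at (0,1); v=(1,-1)
3. t=1 → B at (1,0); v=(1,1)
4. t=5 → T at (6,5); v=(1,-1)
5. t=3 → R at (9,2); v=(-1,-1)
6. t=2 → B at (7,0); v=(-1,1)
7. t=5 → T at (2,5); v=(-1,-1)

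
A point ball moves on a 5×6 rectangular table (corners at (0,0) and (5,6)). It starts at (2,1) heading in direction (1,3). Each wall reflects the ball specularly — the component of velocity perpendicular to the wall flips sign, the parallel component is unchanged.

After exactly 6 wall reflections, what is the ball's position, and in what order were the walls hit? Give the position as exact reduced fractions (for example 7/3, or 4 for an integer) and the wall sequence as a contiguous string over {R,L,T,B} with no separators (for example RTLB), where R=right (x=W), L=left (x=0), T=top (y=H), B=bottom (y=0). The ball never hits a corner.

Final position: (0,1)
Wall sequence: TRBTBL

1. t=5/3 → T at (11/3,6); v=(1,-3)
2. t=4/3 → R at (5,2); v=(-1,-3)
3. t=2/3 → B at (13/3,0); v=(-1,3)
4. t=2 → T at (7/3,6); v=(-1,-3)
5. t=2 → B at (1/3,0); v=(-1,3)
6. t=1/3 → L at (0,1); v=(1,3)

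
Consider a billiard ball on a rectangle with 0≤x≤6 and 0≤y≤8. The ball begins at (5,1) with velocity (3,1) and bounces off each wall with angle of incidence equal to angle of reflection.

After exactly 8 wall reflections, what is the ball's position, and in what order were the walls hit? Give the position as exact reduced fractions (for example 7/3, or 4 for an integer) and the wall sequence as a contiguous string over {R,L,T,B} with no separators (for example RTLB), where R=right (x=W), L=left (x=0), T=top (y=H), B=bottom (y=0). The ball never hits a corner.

Final position: (6,8/3)
Wall sequence: RLRLTRLR

1. t=1/3 → R at (6,4/3); v=(-3,1)
2. t=2 → L at (0,10/3); v=(3,1)
3. t=2 → R at (6,16/3); v=(-3,1)
4. t=2 → L at (0,22/3); v=(3,1)
5. t=2/3 → T at (2,8); v=(3,-1)
6. t=4/3 → R at (6,20/3); v=(-3,-1)
7. t=2 → L at (0,14/3); v=(3,-1)
8. t=2 → R at (6,8/3); v=(-3,-1)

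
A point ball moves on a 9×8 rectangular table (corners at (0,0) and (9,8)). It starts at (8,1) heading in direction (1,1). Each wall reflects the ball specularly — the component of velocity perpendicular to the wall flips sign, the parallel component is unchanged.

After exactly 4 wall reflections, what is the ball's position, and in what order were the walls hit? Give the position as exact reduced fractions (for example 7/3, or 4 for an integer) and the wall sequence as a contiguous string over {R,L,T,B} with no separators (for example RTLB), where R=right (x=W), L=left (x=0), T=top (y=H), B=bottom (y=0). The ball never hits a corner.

1. t=1 → R at (9,2); v=(-1,1)
2. t=6 → T at (3,8); v=(-1,-1)
3. t=3 → L at (0,5); v=(1,-1)
4. t=5 → B at (5,0); v=(1,1)

Final position: (5,0)
Wall sequence: RTLB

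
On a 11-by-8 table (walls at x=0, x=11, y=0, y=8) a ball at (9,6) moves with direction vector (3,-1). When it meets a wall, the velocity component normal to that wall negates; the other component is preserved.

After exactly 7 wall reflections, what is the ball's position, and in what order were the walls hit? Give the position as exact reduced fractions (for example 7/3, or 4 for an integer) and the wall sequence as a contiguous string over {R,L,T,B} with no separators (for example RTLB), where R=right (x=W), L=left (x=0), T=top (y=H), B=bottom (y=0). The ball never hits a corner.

Final position: (11,20/3)
Wall sequence: RLBRLTR

1. t=2/3 → R at (11,16/3); v=(-3,-1)
2. t=11/3 → L at (0,5/3); v=(3,-1)
3. t=5/3 → B at (5,0); v=(3,1)
4. t=2 → R at (11,2); v=(-3,1)
5. t=11/3 → L at (0,17/3); v=(3,1)
6. t=7/3 → T at (7,8); v=(3,-1)
7. t=4/3 → R at (11,20/3); v=(-3,-1)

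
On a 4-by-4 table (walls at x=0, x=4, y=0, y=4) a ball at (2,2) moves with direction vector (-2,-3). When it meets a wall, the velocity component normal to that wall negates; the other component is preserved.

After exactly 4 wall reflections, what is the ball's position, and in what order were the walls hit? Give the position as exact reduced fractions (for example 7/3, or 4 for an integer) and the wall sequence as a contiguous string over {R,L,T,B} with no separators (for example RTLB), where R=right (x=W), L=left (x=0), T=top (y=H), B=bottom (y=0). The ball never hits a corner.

Final position: (4,1)
Wall sequence: BLTR

1. t=2/3 → B at (2/3,0); v=(-2,3)
2. t=1/3 → L at (0,1); v=(2,3)
3. t=1 → T at (2,4); v=(2,-3)
4. t=1 → R at (4,1); v=(-2,-3)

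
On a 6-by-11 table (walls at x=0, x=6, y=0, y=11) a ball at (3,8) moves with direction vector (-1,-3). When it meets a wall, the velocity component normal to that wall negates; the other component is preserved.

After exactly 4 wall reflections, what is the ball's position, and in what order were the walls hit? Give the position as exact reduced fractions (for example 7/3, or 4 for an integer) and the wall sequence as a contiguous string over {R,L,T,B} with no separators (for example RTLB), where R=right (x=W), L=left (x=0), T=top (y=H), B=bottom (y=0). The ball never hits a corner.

1. t=8/3 → B at (1/3,0); v=(-1,3)
2. t=1/3 → L at (0,1); v=(1,3)
3. t=10/3 → T at (10/3,11); v=(1,-3)
4. t=8/3 → R at (6,3); v=(-1,-3)

Final position: (6,3)
Wall sequence: BLTR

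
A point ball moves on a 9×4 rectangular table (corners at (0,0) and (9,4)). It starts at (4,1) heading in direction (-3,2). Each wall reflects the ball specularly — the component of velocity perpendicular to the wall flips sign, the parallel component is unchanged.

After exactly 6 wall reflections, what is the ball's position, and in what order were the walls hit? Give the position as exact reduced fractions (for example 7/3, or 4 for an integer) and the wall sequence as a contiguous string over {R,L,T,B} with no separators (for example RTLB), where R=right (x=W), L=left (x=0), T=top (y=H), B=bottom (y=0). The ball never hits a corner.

1. t=4/3 → L at (0,11/3); v=(3,2)
2. t=1/6 → T at (1/2,4); v=(3,-2)
3. t=2 → B at (13/2,0); v=(3,2)
4. t=5/6 → R at (9,5/3); v=(-3,2)
5. t=7/6 → T at (11/2,4); v=(-3,-2)
6. t=11/6 → L at (0,1/3); v=(3,-2)

Final position: (0,1/3)
Wall sequence: LTBRTL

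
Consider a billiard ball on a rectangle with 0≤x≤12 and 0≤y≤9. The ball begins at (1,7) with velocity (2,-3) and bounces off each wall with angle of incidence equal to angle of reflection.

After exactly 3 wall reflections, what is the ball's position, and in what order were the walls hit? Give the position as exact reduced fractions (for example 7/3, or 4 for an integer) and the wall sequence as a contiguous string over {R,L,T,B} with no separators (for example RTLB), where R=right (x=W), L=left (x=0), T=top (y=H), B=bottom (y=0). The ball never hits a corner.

1. t=7/3 → B at (17/3,0); v=(2,3)
2. t=3 → T at (35/3,9); v=(2,-3)
3. t=1/6 → R at (12,17/2); v=(-2,-3)

Final position: (12,17/2)
Wall sequence: BTR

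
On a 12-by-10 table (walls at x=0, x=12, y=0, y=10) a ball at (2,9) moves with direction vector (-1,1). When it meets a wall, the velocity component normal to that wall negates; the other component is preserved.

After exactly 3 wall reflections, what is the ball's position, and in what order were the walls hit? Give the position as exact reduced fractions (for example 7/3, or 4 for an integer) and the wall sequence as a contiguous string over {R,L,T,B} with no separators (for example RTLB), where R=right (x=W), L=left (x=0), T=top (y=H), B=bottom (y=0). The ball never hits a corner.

Final position: (9,0)
Wall sequence: TLB

1. t=1 → T at (1,10); v=(-1,-1)
2. t=1 → L at (0,9); v=(1,-1)
3. t=9 → B at (9,0); v=(1,1)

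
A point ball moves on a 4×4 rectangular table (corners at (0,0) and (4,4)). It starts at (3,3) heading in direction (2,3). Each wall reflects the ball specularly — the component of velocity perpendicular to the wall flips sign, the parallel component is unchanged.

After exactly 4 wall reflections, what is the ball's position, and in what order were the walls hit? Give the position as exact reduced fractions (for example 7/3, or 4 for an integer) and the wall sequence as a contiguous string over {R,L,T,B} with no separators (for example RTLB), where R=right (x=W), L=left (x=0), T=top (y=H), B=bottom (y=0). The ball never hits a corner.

1. t=1/3 → T at (11/3,4); v=(2,-3)
2. t=1/6 → R at (4,7/2); v=(-2,-3)
3. t=7/6 → B at (5/3,0); v=(-2,3)
4. t=5/6 → L at (0,5/2); v=(2,3)

Final position: (0,5/2)
Wall sequence: TRBL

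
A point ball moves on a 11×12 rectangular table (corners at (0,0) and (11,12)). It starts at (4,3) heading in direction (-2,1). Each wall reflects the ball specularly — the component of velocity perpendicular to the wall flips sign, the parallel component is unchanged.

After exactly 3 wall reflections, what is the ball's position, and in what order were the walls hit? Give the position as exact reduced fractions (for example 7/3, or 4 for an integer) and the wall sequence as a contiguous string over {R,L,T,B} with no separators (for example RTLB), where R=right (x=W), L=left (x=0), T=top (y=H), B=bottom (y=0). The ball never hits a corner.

1. t=2 → L at (0,5); v=(2,1)
2. t=11/2 → R at (11,21/2); v=(-2,1)
3. t=3/2 → T at (8,12); v=(-2,-1)

Final position: (8,12)
Wall sequence: LRT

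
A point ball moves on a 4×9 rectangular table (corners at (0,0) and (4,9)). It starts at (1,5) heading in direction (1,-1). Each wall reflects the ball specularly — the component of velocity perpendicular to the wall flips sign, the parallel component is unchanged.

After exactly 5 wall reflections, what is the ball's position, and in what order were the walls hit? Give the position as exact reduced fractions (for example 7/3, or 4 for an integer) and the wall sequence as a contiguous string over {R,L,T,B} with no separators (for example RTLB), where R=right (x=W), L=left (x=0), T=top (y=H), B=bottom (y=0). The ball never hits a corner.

Final position: (1,9)
Wall sequence: RBLRT

1. t=3 → R at (4,2); v=(-1,-1)
2. t=2 → B at (2,0); v=(-1,1)
3. t=2 → L at (0,2); v=(1,1)
4. t=4 → R at (4,6); v=(-1,1)
5. t=3 → T at (1,9); v=(-1,-1)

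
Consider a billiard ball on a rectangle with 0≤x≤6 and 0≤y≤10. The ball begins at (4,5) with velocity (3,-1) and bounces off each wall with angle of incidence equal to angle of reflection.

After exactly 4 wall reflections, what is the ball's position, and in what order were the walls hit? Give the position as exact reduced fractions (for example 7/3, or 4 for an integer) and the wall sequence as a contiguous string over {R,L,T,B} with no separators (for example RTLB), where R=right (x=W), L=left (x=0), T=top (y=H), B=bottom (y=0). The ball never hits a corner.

Final position: (5,0)
Wall sequence: RLRB

1. t=2/3 → R at (6,13/3); v=(-3,-1)
2. t=2 → L at (0,7/3); v=(3,-1)
3. t=2 → R at (6,1/3); v=(-3,-1)
4. t=1/3 → B at (5,0); v=(-3,1)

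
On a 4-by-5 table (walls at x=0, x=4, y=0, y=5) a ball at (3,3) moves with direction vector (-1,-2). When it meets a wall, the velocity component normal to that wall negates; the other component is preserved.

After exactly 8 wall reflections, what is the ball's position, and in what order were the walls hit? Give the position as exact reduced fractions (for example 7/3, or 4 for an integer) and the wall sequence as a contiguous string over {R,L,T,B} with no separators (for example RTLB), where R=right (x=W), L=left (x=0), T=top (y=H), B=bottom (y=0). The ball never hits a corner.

Final position: (1/2,0)
Wall sequence: BLTBRTLB

1. t=3/2 → B at (3/2,0); v=(-1,2)
2. t=3/2 → L at (0,3); v=(1,2)
3. t=1 → T at (1,5); v=(1,-2)
4. t=5/2 → B at (7/2,0); v=(1,2)
5. t=1/2 → R at (4,1); v=(-1,2)
6. t=2 → T at (2,5); v=(-1,-2)
7. t=2 → L at (0,1); v=(1,-2)
8. t=1/2 → B at (1/2,0); v=(1,2)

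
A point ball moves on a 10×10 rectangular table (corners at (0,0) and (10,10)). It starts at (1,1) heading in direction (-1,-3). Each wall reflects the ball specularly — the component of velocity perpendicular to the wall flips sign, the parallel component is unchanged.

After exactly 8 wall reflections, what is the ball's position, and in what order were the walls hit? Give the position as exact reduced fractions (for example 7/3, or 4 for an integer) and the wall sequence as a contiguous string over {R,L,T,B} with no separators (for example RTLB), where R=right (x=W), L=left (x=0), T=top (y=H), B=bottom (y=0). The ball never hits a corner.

Final position: (4,10)
Wall sequence: BLTBTRBT

1. t=1/3 → B at (2/3,0); v=(-1,3)
2. t=2/3 → L at (0,2); v=(1,3)
3. t=8/3 → T at (8/3,10); v=(1,-3)
4. t=10/3 → B at (6,0); v=(1,3)
5. t=10/3 → T at (28/3,10); v=(1,-3)
6. t=2/3 → R at (10,8); v=(-1,-3)
7. t=8/3 → B at (22/3,0); v=(-1,3)
8. t=10/3 → T at (4,10); v=(-1,-3)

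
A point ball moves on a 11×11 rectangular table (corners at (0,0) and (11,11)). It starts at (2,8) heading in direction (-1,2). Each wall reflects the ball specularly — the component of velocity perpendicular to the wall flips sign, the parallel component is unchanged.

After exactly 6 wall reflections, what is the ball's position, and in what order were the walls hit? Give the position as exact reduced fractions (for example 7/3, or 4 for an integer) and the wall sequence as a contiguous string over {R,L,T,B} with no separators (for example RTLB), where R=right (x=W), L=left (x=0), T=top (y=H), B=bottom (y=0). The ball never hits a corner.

Final position: (6,0)
Wall sequence: TLBTRB

1. t=3/2 → T at (1/2,11); v=(-1,-2)
2. t=1/2 → L at (0,10); v=(1,-2)
3. t=5 → B at (5,0); v=(1,2)
4. t=11/2 → T at (21/2,11); v=(1,-2)
5. t=1/2 → R at (11,10); v=(-1,-2)
6. t=5 → B at (6,0); v=(-1,2)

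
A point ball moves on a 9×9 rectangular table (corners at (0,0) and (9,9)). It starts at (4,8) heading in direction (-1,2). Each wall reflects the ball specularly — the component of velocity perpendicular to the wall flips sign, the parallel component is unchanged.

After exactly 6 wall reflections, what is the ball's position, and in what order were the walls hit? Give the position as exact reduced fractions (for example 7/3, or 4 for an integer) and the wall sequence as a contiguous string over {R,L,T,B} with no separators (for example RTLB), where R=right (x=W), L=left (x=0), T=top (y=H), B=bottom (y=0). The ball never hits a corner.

1. t=1/2 → T at (7/2,9); v=(-1,-2)
2. t=7/2 → L at (0,2); v=(1,-2)
3. t=1 → B at (1,0); v=(1,2)
4. t=9/2 → T at (11/2,9); v=(1,-2)
5. t=7/2 → R at (9,2); v=(-1,-2)
6. t=1 → B at (8,0); v=(-1,2)

Final position: (8,0)
Wall sequence: TLBTRB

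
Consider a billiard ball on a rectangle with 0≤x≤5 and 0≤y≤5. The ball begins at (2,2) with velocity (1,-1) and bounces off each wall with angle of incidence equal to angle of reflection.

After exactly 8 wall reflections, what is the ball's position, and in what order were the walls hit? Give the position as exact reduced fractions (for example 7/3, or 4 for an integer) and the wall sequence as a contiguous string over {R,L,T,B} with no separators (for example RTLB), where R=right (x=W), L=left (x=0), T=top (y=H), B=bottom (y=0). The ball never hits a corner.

1. t=2 → B at (4,0); v=(1,1)
2. t=1 → R at (5,1); v=(-1,1)
3. t=4 → T at (1,5); v=(-1,-1)
4. t=1 → L at (0,4); v=(1,-1)
5. t=4 → B at (4,0); v=(1,1)
6. t=1 → R at (5,1); v=(-1,1)
7. t=4 → T at (1,5); v=(-1,-1)
8. t=1 → L at (0,4); v=(1,-1)

Final position: (0,4)
Wall sequence: BRTLBRTL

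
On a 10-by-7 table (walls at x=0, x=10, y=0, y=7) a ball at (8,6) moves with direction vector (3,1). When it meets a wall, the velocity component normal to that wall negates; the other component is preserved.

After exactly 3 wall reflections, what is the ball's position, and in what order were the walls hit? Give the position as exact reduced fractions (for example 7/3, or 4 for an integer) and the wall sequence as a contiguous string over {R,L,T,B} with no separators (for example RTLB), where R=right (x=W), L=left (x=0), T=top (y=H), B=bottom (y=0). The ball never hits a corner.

1. t=2/3 → R at (10,20/3); v=(-3,1)
2. t=1/3 → T at (9,7); v=(-3,-1)
3. t=3 → L at (0,4); v=(3,-1)

Final position: (0,4)
Wall sequence: RTL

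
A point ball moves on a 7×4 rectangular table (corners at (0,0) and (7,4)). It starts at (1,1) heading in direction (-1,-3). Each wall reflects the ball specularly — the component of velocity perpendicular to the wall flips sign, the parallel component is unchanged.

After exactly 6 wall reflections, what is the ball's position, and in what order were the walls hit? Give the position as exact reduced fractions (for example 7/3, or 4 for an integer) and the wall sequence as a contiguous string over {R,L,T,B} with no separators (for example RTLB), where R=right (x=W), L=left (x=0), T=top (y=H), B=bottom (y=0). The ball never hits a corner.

Final position: (14/3,0)
Wall sequence: BLTBTB

1. t=1/3 → B at (2/3,0); v=(-1,3)
2. t=2/3 → L at (0,2); v=(1,3)
3. t=2/3 → T at (2/3,4); v=(1,-3)
4. t=4/3 → B at (2,0); v=(1,3)
5. t=4/3 → T at (10/3,4); v=(1,-3)
6. t=4/3 → B at (14/3,0); v=(1,3)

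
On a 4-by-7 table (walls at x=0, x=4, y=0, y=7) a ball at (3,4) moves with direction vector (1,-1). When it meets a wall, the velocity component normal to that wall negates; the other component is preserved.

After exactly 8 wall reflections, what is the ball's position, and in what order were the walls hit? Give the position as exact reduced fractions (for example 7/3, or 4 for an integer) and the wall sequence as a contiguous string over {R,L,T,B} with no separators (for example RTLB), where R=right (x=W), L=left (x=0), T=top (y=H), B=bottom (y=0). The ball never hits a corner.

Final position: (3,0)
Wall sequence: RBLRTLRB

1. t=1 → R at (4,3); v=(-1,-1)
2. t=3 → B at (1,0); v=(-1,1)
3. t=1 → L at (0,1); v=(1,1)
4. t=4 → R at (4,5); v=(-1,1)
5. t=2 → T at (2,7); v=(-1,-1)
6. t=2 → L at (0,5); v=(1,-1)
7. t=4 → R at (4,1); v=(-1,-1)
8. t=1 → B at (3,0); v=(-1,1)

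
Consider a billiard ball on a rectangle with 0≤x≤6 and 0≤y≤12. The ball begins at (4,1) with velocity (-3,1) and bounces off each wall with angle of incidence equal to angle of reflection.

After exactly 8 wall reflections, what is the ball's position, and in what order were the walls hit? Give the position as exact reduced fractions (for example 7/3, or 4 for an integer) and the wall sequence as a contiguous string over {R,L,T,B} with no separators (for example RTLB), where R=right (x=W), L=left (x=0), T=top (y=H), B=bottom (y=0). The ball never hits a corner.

Final position: (0,29/3)
Wall sequence: LRLRLTRL

1. t=4/3 → L at (0,7/3); v=(3,1)
2. t=2 → R at (6,13/3); v=(-3,1)
3. t=2 → L at (0,19/3); v=(3,1)
4. t=2 → R at (6,25/3); v=(-3,1)
5. t=2 → L at (0,31/3); v=(3,1)
6. t=5/3 → T at (5,12); v=(3,-1)
7. t=1/3 → R at (6,35/3); v=(-3,-1)
8. t=2 → L at (0,29/3); v=(3,-1)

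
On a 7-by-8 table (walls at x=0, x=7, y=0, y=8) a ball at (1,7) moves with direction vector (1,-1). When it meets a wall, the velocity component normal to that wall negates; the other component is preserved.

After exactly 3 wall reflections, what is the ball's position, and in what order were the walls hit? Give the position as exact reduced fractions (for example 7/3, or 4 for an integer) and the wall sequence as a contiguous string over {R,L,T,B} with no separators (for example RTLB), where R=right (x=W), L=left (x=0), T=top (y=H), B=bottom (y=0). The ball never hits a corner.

1. t=6 → R at (7,1); v=(-1,-1)
2. t=1 → B at (6,0); v=(-1,1)
3. t=6 → L at (0,6); v=(1,1)

Final position: (0,6)
Wall sequence: RBL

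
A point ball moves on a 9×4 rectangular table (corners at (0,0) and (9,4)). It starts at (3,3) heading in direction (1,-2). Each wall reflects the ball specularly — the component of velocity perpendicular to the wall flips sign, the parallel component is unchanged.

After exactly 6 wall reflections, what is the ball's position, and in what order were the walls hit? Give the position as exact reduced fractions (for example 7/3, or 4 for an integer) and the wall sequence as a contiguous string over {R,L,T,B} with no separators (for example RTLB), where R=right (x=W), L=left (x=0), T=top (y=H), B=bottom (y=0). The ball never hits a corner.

1. t=3/2 → B at (9/2,0); v=(1,2)
2. t=2 → T at (13/2,4); v=(1,-2)
3. t=2 → B at (17/2,0); v=(1,2)
4. t=1/2 → R at (9,1); v=(-1,2)
5. t=3/2 → T at (15/2,4); v=(-1,-2)
6. t=2 → B at (11/2,0); v=(-1,2)

Final position: (11/2,0)
Wall sequence: BTBRTB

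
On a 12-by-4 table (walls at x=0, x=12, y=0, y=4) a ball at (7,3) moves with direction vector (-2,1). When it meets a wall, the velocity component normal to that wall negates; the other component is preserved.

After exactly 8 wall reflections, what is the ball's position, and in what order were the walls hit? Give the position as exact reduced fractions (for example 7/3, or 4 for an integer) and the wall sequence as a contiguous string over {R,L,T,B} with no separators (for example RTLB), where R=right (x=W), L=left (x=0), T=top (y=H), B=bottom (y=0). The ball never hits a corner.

Final position: (3,4)
Wall sequence: TLBTRBLT

1. t=1 → T at (5,4); v=(-2,-1)
2. t=5/2 → L at (0,3/2); v=(2,-1)
3. t=3/2 → B at (3,0); v=(2,1)
4. t=4 → T at (11,4); v=(2,-1)
5. t=1/2 → R at (12,7/2); v=(-2,-1)
6. t=7/2 → B at (5,0); v=(-2,1)
7. t=5/2 → L at (0,5/2); v=(2,1)
8. t=3/2 → T at (3,4); v=(2,-1)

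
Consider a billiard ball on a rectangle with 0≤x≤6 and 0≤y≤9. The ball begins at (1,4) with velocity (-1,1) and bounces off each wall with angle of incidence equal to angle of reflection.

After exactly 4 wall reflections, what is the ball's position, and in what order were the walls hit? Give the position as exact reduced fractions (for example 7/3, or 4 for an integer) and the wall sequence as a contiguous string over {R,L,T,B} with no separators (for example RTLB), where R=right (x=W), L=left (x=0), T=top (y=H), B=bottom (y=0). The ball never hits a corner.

Final position: (0,1)
Wall sequence: LTRL

1. t=1 → L at (0,5); v=(1,1)
2. t=4 → T at (4,9); v=(1,-1)
3. t=2 → R at (6,7); v=(-1,-1)
4. t=6 → L at (0,1); v=(1,-1)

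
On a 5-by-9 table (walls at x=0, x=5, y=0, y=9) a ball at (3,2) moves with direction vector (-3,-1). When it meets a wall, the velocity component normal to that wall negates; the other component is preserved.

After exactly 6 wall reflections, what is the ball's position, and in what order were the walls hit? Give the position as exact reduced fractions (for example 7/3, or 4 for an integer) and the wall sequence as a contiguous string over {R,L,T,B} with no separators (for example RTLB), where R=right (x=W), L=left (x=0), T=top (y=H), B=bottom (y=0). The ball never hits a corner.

Final position: (0,17/3)
Wall sequence: LBRLRL

1. t=1 → L at (0,1); v=(3,-1)
2. t=1 → B at (3,0); v=(3,1)
3. t=2/3 → R at (5,2/3); v=(-3,1)
4. t=5/3 → L at (0,7/3); v=(3,1)
5. t=5/3 → R at (5,4); v=(-3,1)
6. t=5/3 → L at (0,17/3); v=(3,1)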